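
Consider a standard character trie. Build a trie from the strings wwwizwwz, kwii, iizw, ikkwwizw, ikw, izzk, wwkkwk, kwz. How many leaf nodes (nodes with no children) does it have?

8

A leaf is a node with no children — equivalently, the end of a word that is not a proper prefix of any other stored word.
Those words: "iizw", "ikkwwizw", "ikw", "izzk", "kwii", "kwz", "wwkkwk", "wwwizwwz"
Leaf count: 8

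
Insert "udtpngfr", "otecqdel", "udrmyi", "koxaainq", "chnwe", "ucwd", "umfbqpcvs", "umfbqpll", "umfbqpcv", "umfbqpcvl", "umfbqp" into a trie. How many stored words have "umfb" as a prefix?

5

Traverse to the node for "umfb", then collect every word in that subtree.
Words under "umfb": umfbqp, umfbqpcv, umfbqpcvl, umfbqpcvs, umfbqpll
Count: 5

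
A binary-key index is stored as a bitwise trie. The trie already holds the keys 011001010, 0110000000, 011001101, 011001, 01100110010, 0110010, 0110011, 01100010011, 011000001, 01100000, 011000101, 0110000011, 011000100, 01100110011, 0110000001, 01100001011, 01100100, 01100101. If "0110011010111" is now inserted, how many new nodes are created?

4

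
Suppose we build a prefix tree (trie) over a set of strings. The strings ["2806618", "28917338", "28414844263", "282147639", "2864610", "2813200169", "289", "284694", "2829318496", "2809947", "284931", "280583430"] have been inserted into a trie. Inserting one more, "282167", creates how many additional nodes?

"2821" is already a path in the trie; the remaining "67" must be added.
Each of the 2 remaining characters creates one node.

2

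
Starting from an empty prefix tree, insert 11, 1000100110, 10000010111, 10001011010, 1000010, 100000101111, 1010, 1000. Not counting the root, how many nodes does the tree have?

28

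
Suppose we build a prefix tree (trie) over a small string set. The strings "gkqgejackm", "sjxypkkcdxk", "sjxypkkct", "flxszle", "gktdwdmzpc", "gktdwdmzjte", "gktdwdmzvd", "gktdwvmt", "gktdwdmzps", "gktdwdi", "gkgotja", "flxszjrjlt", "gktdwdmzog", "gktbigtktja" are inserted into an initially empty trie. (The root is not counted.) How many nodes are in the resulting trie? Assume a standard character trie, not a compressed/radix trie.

67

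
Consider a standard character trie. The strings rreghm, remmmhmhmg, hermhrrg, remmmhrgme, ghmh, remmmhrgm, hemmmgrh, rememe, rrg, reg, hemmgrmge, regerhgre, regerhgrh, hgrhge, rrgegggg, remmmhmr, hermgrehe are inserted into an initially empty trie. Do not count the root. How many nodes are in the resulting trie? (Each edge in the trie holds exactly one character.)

70

Insert word by word; a character creates a node only if that edge doesn't already exist:
  "rreghm" → 6 new (r, r, e, g, h, m)
  "remmmhmhmg" → prefix "r" already present; 9 new (e, m, m, m, h, m, h, m, g)
  "hermhrrg" → 8 new (h, e, r, m, h, r, r, g)
  "remmmhrgme" → prefix "remmmh" already present; 4 new (r, g, m, e)
  "ghmh" → 4 new (g, h, m, h)
  "remmmhrgm" → prefix "remmmhrgm" already present; 0 new (none)
  "hemmmgrh" → prefix "he" already present; 6 new (m, m, m, g, r, h)
  "rememe" → prefix "rem" already present; 3 new (e, m, e)
  "rrg" → prefix "rr" already present; 1 new (g)
  "reg" → prefix "re" already present; 1 new (g)
  "hemmgrmge" → prefix "hemm" already present; 5 new (g, r, m, g, e)
  "regerhgre" → prefix "reg" already present; 6 new (e, r, h, g, r, e)
  "regerhgrh" → prefix "regerhgr" already present; 1 new (h)
  "hgrhge" → prefix "h" already present; 5 new (g, r, h, g, e)
  "rrgegggg" → prefix "rrg" already present; 5 new (e, g, g, g, g)
  "remmmhmr" → prefix "remmmhm" already present; 1 new (r)
  "hermgrehe" → prefix "herm" already present; 5 new (g, r, e, h, e)
Total nodes = 6 + 9 + 8 + 4 + 4 + 0 + 6 + 3 + 1 + 1 + 5 + 6 + 1 + 5 + 5 + 1 + 5 = 70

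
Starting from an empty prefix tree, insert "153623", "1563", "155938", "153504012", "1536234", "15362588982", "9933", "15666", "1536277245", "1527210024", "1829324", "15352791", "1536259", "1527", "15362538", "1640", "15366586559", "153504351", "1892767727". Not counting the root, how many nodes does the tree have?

78

Count nodes per top-level branch (shared prefixes stored once):
  '1'-branch (1527, 1527210024, 153504012, 153504351, 15352791, 153623, 1536234, 15362538, 15362588982, 1536259, 1536277245, 15366586559, 155938, 1563, 15666, 1640, 1829324, 1892767727): 74 nodes
  '9'-branch (9933): 4 nodes
Sum: 78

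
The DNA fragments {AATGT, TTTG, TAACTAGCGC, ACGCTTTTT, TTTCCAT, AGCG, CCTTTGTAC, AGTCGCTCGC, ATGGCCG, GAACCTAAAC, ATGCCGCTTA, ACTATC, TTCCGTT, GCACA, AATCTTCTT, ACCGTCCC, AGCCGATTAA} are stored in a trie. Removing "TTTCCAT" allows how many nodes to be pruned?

A node on "TTTCCAT"'s path can go only if nothing else ends at it or branches off below it.
The suffix "CCAT" (4 nodes) is used only by "TTTCCAT"; the node for "TTT" still has the child "G", so pruning stops there.
Nodes removed: 4

4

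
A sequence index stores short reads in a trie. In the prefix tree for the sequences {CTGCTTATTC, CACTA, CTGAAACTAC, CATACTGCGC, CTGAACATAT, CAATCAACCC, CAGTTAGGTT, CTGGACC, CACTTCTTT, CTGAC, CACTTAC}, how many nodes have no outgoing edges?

11

A leaf is a node with no children — equivalently, the end of a word that is not a proper prefix of any other stored word.
Those words: "CAATCAACCC", "CACTA", "CACTTAC", "CACTTCTTT", "CAGTTAGGTT", "CATACTGCGC", "CTGAAACTAC", "CTGAACATAT", "CTGAC", "CTGCTTATTC", "CTGGACC"
Leaf count: 11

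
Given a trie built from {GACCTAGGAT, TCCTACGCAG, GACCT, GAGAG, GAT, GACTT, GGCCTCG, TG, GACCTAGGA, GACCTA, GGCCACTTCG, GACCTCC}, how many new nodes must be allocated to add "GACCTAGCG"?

The longest prefix of "GACCTAGCG" already in the trie is "GACCTAG" (length 7).
Each of the 2 remaining characters creates one node.

2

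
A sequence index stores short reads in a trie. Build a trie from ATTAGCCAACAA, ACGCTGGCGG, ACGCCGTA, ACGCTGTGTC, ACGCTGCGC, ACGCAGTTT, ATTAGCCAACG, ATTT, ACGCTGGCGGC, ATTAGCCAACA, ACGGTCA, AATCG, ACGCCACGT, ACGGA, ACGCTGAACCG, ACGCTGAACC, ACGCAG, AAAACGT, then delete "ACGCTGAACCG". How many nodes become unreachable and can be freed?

1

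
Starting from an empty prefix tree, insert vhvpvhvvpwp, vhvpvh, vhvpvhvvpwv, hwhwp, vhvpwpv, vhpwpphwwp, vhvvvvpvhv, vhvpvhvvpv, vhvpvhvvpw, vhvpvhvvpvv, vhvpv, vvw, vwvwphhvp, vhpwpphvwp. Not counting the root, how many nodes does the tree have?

50

For each word, the new-node count is its length minus the longest prefix already in the trie:
  "vhvpvhvvpwp" → 11 new (v, h, v, p, v, h, v, v, p, w, p)
  "vhvpvh" → prefix "vhvpvh" already present; 0 new (none)
  "vhvpvhvvpwv" → prefix "vhvpvhvvpw" already present; 1 new (v)
  "hwhwp" → 5 new (h, w, h, w, p)
  "vhvpwpv" → prefix "vhvp" already present; 3 new (w, p, v)
  "vhpwpphwwp" → prefix "vh" already present; 8 new (p, w, p, p, h, w, w, p)
  "vhvvvvpvhv" → prefix "vhv" already present; 7 new (v, v, v, p, v, h, v)
  "vhvpvhvvpv" → prefix "vhvpvhvvp" already present; 1 new (v)
  "vhvpvhvvpw" → prefix "vhvpvhvvpw" already present; 0 new (none)
  "vhvpvhvvpvv" → prefix "vhvpvhvvpv" already present; 1 new (v)
  "vhvpv" → prefix "vhvpv" already present; 0 new (none)
  "vvw" → prefix "v" already present; 2 new (v, w)
  "vwvwphhvp" → prefix "v" already present; 8 new (w, v, w, p, h, h, v, p)
  "vhpwpphvwp" → prefix "vhpwpph" already present; 3 new (v, w, p)
Total nodes = 11 + 0 + 1 + 5 + 3 + 8 + 7 + 1 + 0 + 1 + 0 + 2 + 8 + 3 = 50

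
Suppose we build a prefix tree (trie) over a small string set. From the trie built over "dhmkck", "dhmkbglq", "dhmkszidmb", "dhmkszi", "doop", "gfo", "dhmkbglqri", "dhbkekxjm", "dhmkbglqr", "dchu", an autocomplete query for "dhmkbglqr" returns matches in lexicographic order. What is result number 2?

dhmkbglqri

DFS of the "dhmkbglqr" subtree visits, in order: "dhmkbglqr", "dhmkbglqri"
Position 2: dhmkbglqri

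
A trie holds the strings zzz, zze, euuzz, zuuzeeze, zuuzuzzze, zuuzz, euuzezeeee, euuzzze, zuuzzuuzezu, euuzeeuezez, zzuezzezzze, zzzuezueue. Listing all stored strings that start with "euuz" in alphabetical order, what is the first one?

Filter for "euuz…" and sort: "euuzeeuezez", "euuzezeeee", "euuzz", "euuzzze"
The 1st is euuzeeuezez.

euuzeeuezez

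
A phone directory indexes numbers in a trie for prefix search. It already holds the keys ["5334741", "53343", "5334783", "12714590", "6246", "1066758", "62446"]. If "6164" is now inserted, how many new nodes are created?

3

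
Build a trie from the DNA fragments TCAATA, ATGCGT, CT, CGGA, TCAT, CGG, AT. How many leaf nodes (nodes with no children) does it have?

5

Leaves are exactly the stored words that no other stored word extends.
Those words: "ATGCGT", "CGGA", "CT", "TCAATA", "TCAT"
Leaf count: 5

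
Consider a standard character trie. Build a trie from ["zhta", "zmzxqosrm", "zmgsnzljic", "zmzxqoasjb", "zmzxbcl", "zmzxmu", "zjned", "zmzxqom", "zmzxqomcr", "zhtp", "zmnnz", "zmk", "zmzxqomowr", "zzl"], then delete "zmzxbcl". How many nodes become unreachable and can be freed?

3

After clearing the end-marker at "zmzxbcl", prune upward until reaching a node still needed by another word.
The suffix "bcl" (3 nodes) is used only by "zmzxbcl"; the node for "zmzx" still has the child "q", so pruning stops there.
Nodes removed: 3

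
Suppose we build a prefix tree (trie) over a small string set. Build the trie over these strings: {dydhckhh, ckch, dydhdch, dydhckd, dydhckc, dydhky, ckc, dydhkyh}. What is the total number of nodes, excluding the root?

20

Trie structure (* marks end of a word):
(root)
├─ c
│  └─ k
│     └─ c *
│        └─ h *
└─ d
   └─ y
      └─ d
         └─ h
            ├─ c
            │  └─ k
            │     ├─ c *
            │     ├─ d *
            │     └─ h
            │        └─ h *
            ├─ d
            │  └─ c
            │     └─ h *
            └─ k
               └─ y *
                  └─ h *
Counting every labelled node above: 20.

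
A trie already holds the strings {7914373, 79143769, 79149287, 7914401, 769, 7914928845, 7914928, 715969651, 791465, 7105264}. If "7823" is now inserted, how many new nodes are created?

The longest prefix of "7823" already in the trie is "7" (length 1).
So 4 − 1 = 3 new nodes.

3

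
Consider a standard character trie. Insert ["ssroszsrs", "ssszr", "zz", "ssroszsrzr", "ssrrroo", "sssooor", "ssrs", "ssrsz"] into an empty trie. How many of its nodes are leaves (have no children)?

Leaves are exactly the stored words that no other stored word extends.
Those words: "ssroszsrs", "ssroszsrzr", "ssrrroo", "ssrsz", "sssooor", "ssszr", "zz"
Leaf count: 7

7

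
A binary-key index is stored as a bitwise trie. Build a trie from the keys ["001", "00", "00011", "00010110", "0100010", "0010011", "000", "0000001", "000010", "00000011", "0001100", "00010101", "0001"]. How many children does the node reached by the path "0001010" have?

1

The children of the "0001010" node are the distinct next characters among strings starting with "0001010".
Distinct next characters after "0001010": 1.
That node has 1 child edge.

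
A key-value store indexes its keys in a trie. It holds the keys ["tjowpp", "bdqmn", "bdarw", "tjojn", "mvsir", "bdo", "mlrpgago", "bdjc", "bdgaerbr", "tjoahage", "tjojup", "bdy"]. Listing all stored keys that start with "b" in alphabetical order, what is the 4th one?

Words with prefix "b", in lexicographic order: "bdarw", "bdgaerbr", "bdjc", "bdo", "bdqmn", "bdy"
The 4th is bdo.

bdo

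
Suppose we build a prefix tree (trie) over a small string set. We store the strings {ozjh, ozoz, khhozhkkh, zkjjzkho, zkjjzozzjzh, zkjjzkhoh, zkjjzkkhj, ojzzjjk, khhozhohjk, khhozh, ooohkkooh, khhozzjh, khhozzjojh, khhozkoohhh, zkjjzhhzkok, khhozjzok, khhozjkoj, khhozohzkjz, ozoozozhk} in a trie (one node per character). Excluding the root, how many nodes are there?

Count nodes per top-level branch (shared prefixes stored once):
  'k'-branch (khhozh, khhozhkkh, khhozhohjk, khhozjkoj, khhozjzok, khhozkoohhh, khhozohzkjz, khhozzjh, khhozzjojh): 38 nodes
  'o'-branch (ojzzjjk, ooohkkooh, ozjh, ozoozozhk, ozoz): 26 nodes
  'z'-branch (zkjjzhhzkok, zkjjzkho, zkjjzkhoh, zkjjzkkhj, zkjjzozzjzh): 24 nodes
Sum: 88

88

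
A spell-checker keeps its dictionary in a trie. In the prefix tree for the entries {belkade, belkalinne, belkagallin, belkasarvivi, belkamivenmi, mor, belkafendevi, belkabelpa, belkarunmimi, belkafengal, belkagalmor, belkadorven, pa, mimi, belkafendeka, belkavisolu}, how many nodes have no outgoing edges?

16

Leaves are exactly the stored words that no other stored word extends.
Those words: "belkabelpa", "belkade", "belkadorven", "belkafendeka", "belkafendevi", "belkafengal", "belkagallin", "belkagalmor", "belkalinne", "belkamivenmi", "belkarunmimi", "belkasarvivi", "belkavisolu", "mimi", "mor", "pa"
Leaf count: 16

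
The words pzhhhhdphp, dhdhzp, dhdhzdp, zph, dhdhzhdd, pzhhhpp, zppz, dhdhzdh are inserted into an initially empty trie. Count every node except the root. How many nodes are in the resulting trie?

29

Count nodes per top-level branch (shared prefixes stored once):
  'd'-branch (dhdhzdh, dhdhzdp, dhdhzhdd, dhdhzp): 12 nodes
  'p'-branch (pzhhhhdphp, pzhhhpp): 12 nodes
  'z'-branch (zph, zppz): 5 nodes
Sum: 29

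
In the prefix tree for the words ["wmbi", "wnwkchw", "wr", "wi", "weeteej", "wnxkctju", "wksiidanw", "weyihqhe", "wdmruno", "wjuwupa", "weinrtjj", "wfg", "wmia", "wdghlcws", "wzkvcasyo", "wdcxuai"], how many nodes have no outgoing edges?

A leaf is a node with no children — equivalently, the end of a word that is not a proper prefix of any other stored word.
Those words: "wdcxuai", "wdghlcws", "wdmruno", "weeteej", "weinrtjj", "weyihqhe", "wfg", "wi", "wjuwupa", "wksiidanw", "wmbi", "wmia", "wnwkchw", "wnxkctju", "wr", "wzkvcasyo"
Leaf count: 16

16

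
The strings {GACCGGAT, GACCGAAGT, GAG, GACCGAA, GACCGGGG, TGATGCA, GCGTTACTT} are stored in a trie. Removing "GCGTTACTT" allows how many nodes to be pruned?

8

Walk "GCGTTACTT" from the leaf back toward the root, removing each node that no remaining word uses.
The suffix "CGTTACTT" (8 nodes) is used only by "GCGTTACTT"; the node for "G" still has the child "A", so pruning stops there.
Nodes removed: 8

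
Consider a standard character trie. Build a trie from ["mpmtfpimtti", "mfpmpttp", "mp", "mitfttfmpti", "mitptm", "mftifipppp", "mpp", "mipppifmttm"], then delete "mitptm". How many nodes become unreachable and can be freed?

3

Walk "mitptm" from the leaf back toward the root, removing each node that no remaining word uses.
The suffix "ptm" (3 nodes) is used only by "mitptm"; the node for "mit" still has the child "f", so pruning stops there.
Nodes removed: 3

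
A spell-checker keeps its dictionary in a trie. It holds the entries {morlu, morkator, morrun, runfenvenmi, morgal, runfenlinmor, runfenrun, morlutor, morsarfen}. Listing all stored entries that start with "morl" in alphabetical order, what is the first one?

morlu

DFS of the "morl" subtree visits, in order: "morlu", "morlutor"
The 1st is morlu.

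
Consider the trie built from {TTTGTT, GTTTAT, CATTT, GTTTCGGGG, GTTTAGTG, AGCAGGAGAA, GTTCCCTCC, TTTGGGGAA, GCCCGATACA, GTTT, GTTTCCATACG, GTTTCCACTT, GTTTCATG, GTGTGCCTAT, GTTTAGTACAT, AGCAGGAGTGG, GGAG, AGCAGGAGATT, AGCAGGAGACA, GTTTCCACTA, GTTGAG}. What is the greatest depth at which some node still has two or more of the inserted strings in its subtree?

The deepest shared node is where two words last agree before diverging.
"AGCAGGAGAA" and "AGCAGGAGACA" agree on "AGCAGGAGA" (9 characters) before diverging; nothing deeper is shared.
Longest shared-prefix length: 9

9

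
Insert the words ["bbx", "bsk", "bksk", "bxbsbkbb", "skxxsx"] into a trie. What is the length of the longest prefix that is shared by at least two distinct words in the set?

1

The deepest shared node is where two words last agree before diverging.
"bbx" and "bksk" agree on "b" (1 characters) before diverging; nothing deeper is shared.
Longest shared-prefix length: 1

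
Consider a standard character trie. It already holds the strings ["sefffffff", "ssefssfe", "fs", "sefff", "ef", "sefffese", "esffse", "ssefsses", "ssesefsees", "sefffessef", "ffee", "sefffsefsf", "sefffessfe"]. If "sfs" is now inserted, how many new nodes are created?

2

Walking "sfs" from the root, the first 1 characters ("s") follow existing edges; "f" is the first miss.
So 3 − 1 = 2 new nodes.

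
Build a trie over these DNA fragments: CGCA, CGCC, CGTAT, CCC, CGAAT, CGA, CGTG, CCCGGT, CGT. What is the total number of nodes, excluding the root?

Insert word by word; a character creates a node only if that edge doesn't already exist:
  "CGCA" → 4 new (C, G, C, A)
  "CGCC" → prefix "CGC" already present; 1 new (C)
  "CGTAT" → prefix "CG" already present; 3 new (T, A, T)
  "CCC" → prefix "C" already present; 2 new (C, C)
  "CGAAT" → prefix "CG" already present; 3 new (A, A, T)
  "CGA" → prefix "CGA" already present; 0 new (none)
  "CGTG" → prefix "CGT" already present; 1 new (G)
  "CCCGGT" → prefix "CCC" already present; 3 new (G, G, T)
  "CGT" → prefix "CGT" already present; 0 new (none)
Total nodes = 4 + 1 + 3 + 2 + 3 + 0 + 1 + 3 + 0 = 17

17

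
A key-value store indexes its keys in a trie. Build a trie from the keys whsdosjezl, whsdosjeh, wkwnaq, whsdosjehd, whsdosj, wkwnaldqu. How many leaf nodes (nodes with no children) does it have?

4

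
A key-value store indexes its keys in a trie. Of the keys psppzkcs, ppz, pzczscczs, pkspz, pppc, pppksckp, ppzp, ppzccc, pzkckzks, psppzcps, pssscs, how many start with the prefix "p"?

11

Walk to "p"; the words in its subtree are exactly those with that prefix.
Matches: "pkspz", "pppc", "pppksckp", "ppz", "ppzccc", "ppzp", "psppzcps", "psppzkcs", "pssscs", "pzczscczs", "pzkckzks"
Count: 11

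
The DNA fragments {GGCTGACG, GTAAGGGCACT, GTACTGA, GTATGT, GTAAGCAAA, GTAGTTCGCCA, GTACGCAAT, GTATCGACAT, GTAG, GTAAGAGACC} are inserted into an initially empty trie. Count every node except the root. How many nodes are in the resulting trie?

For each word, the new-node count is its length minus the longest prefix already in the trie:
  "GGCTGACG" → 8 new (G, G, C, T, G, A, C, G)
  "GTAAGGGCACT" → prefix "G" already present; 10 new (T, A, A, G, G, G, C, A, C, T)
  "GTACTGA" → prefix "GTA" already present; 4 new (C, T, G, A)
  "GTATGT" → prefix "GTA" already present; 3 new (T, G, T)
  "GTAAGCAAA" → prefix "GTAAG" already present; 4 new (C, A, A, A)
  "GTAGTTCGCCA" → prefix "GTA" already present; 8 new (G, T, T, C, G, C, C, A)
  "GTACGCAAT" → prefix "GTAC" already present; 5 new (G, C, A, A, T)
  "GTATCGACAT" → prefix "GTAT" already present; 6 new (C, G, A, C, A, T)
  "GTAG" → prefix "GTAG" already present; 0 new (none)
  "GTAAGAGACC" → prefix "GTAAG" already present; 5 new (A, G, A, C, C)
Total nodes = 8 + 10 + 4 + 3 + 4 + 8 + 5 + 6 + 0 + 5 = 53

53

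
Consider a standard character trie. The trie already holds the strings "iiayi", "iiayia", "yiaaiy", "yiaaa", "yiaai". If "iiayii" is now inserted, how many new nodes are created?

Walking "iiayii" from the root, the first 5 characters ("iiayi") follow existing edges; "i" is the first miss.
Each of the 1 remaining characters creates one node.

1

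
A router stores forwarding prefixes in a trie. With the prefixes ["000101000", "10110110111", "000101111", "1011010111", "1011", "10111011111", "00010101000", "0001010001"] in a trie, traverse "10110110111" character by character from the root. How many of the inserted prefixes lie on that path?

2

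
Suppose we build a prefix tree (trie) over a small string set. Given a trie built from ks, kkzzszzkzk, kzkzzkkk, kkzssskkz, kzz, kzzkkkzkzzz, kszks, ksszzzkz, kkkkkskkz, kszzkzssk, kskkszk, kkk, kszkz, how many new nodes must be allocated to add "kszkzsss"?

The longest prefix of "kszkzsss" already in the trie is "kszkz" (length 5).
Each of the 3 remaining characters creates one node.

3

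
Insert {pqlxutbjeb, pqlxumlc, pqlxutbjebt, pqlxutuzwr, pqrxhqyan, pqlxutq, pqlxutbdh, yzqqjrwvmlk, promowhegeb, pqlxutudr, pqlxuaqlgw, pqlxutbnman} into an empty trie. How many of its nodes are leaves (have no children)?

11

Leaves are exactly the stored words that no other stored word extends.
Those words: "pqlxuaqlgw", "pqlxumlc", "pqlxutbdh", "pqlxutbjebt", "pqlxutbnman", "pqlxutq", "pqlxutudr", "pqlxutuzwr", "pqrxhqyan", "promowhegeb", "yzqqjrwvmlk"
Leaf count: 11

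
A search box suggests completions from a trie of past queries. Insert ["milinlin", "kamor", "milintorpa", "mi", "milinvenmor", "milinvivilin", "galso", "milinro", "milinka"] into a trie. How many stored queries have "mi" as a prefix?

Walk to "mi"; the words in its subtree are exactly those with that prefix.
Matches: "mi", "milinka", "milinlin", "milinro", "milintorpa", "milinvenmor", "milinvivilin"
Count: 7

7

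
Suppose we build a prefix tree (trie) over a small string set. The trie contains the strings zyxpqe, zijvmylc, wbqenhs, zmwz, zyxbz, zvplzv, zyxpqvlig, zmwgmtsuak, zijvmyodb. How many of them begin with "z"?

Walk to "z"; the words in its subtree are exactly those with that prefix.
Matches: "zijvmylc", "zijvmyodb", "zmwgmtsuak", "zmwz", "zvplzv", "zyxbz", "zyxpqe", "zyxpqvlig"
Count: 8

8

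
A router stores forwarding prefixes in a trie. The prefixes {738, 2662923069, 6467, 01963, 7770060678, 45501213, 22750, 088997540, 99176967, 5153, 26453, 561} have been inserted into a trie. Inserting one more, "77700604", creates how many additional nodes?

1

Walking "77700604" from the root, the first 7 characters ("7770060") follow existing edges; "4" is the first miss.
New nodes needed: |"77700604"| − 7 = 8 − 7 = 1.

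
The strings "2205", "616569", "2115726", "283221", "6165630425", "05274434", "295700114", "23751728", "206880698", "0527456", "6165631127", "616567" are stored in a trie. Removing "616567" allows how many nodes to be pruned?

1

A node on "616567"'s path can go only if nothing else ends at it or branches off below it.
The suffix "7" (1 node) is used only by "616567"; the node for "61656" still has the child "9", so pruning stops there.
Nodes removed: 1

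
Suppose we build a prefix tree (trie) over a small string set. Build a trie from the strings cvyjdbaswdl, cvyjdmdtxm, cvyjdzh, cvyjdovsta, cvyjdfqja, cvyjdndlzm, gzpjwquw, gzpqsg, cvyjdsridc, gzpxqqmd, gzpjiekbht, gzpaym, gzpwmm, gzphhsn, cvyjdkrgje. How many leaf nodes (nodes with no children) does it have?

15

Leaves are exactly the stored words that no other stored word extends.
Those words: "cvyjdbaswdl", "cvyjdfqja", "cvyjdkrgje", "cvyjdmdtxm", "cvyjdndlzm", "cvyjdovsta", "cvyjdsridc", "cvyjdzh", "gzpaym", "gzphhsn", "gzpjiekbht", "gzpjwquw", "gzpqsg", "gzpwmm", "gzpxqqmd"
Leaf count: 15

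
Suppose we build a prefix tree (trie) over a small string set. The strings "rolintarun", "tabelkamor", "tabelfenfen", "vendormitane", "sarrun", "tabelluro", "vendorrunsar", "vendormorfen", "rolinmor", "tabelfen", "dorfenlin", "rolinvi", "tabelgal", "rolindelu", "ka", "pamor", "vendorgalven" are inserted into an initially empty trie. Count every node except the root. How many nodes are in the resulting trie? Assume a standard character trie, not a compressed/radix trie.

93

For each word, the new-node count is its length minus the longest prefix already in the trie:
  "rolintarun" → 10 new (r, o, l, i, n, t, a, r, u, n)
  "tabelkamor" → 10 new (t, a, b, e, l, k, a, m, o, r)
  "tabelfenfen" → prefix "tabel" already present; 6 new (f, e, n, f, e, n)
  "vendormitane" → 12 new (v, e, n, d, o, r, m, i, t, a, n, e)
  "sarrun" → 6 new (s, a, r, r, u, n)
  "tabelluro" → prefix "tabel" already present; 4 new (l, u, r, o)
  "vendorrunsar" → prefix "vendor" already present; 6 new (r, u, n, s, a, r)
  "vendormorfen" → prefix "vendorm" already present; 5 new (o, r, f, e, n)
  "rolinmor" → prefix "rolin" already present; 3 new (m, o, r)
  "tabelfen" → prefix "tabelfen" already present; 0 new (none)
  "dorfenlin" → 9 new (d, o, r, f, e, n, l, i, n)
  "rolinvi" → prefix "rolin" already present; 2 new (v, i)
  "tabelgal" → prefix "tabel" already present; 3 new (g, a, l)
  "rolindelu" → prefix "rolin" already present; 4 new (d, e, l, u)
  "ka" → 2 new (k, a)
  "pamor" → 5 new (p, a, m, o, r)
  "vendorgalven" → prefix "vendor" already present; 6 new (g, a, l, v, e, n)
Total nodes = 10 + 10 + 6 + 12 + 6 + 4 + 6 + 5 + 3 + 0 + 9 + 2 + 3 + 4 + 2 + 5 + 6 = 93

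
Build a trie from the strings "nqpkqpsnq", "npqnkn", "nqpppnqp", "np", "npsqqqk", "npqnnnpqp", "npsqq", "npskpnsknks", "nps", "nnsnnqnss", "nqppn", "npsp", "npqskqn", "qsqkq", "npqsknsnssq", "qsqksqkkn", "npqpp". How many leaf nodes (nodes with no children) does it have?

14

Leaves are exactly the stored words that no other stored word extends.
Those words: "nnsnnqnss", "npqnkn", "npqnnnpqp", "npqpp", "npqsknsnssq", "npqskqn", "npskpnsknks", "npsp", "npsqqqk", "nqpkqpsnq", "nqppn", "nqpppnqp", "qsqkq", "qsqksqkkn"
Leaf count: 14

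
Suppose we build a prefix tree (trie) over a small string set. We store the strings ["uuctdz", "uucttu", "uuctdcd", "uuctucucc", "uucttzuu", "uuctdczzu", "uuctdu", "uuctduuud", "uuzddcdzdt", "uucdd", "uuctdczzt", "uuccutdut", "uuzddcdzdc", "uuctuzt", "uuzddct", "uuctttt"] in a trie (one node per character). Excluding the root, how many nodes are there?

Count nodes per top-level branch (shared prefixes stored once):
  'u'-branch (uuccutdut, uucdd, uuctdcd, uuctdczzt, uuctdczzu, uuctdu, uuctduuud, uuctdz, uuctttt, uucttu, uucttzuu, uuctucucc, uuctuzt, uuzddcdzdc, uuzddcdzdt, uuzddct): 48 nodes
Sum: 48

48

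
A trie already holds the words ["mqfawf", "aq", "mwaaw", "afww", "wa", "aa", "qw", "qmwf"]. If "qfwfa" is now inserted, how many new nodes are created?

4

"q" is already a path in the trie; the remaining "fwfa" must be added.
So 5 − 1 = 4 new nodes.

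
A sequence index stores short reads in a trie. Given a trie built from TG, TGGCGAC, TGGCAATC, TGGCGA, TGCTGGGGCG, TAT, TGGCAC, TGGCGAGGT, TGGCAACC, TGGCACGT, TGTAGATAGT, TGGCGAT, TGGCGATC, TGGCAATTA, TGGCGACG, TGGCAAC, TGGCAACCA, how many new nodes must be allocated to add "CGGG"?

Nothing in the trie begins with "C"; the whole of "CGGG" is new.
4 − 0 = 4 new nodes.

4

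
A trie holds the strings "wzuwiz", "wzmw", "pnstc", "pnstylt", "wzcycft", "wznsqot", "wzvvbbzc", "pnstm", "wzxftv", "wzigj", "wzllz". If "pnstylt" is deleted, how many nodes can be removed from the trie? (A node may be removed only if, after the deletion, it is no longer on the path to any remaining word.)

3

After clearing the end-marker at "pnstylt", prune upward until reaching a node still needed by another word.
The suffix "ylt" (3 nodes) is used only by "pnstylt"; the node for "pnst" still has the child "c", so pruning stops there.
Nodes removed: 3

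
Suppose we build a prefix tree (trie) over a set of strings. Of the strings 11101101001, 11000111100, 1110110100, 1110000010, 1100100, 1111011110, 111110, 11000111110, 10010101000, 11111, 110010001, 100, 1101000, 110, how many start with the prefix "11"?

12

Walk to "11"; the words in its subtree are exactly those with that prefix.
Matches: "110", "11000111100", "11000111110", "1100100", "110010001", "1101000", "1110000010", "1110110100", "11101101001", "1111011110", "11111", "111110"
Count: 12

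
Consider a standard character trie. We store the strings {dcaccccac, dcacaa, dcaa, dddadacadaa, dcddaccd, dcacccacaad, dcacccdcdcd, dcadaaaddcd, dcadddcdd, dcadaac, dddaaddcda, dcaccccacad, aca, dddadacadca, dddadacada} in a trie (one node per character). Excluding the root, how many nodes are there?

Trace insertions, counting only characters that open a new branch:
  "dcaccccac" → 9 new (d, c, a, c, c, c, c, a, c)
  "dcacaa" → prefix "dcac" already present; 2 new (a, a)
  "dcaa" → prefix "dca" already present; 1 new (a)
  "dddadacadaa" → prefix "d" already present; 10 new (d, d, a, d, a, c, a, d, a, a)
  "dcddaccd" → prefix "dc" already present; 6 new (d, d, a, c, c, d)
  "dcacccacaad" → prefix "dcaccc" already present; 5 new (a, c, a, a, d)
  "dcacccdcdcd" → prefix "dcaccc" already present; 5 new (d, c, d, c, d)
  "dcadaaaddcd" → prefix "dca" already present; 8 new (d, a, a, a, d, d, c, d)
  "dcadddcdd" → prefix "dcad" already present; 5 new (d, d, c, d, d)
  "dcadaac" → prefix "dcadaa" already present; 1 new (c)
  "dddaaddcda" → prefix "ddda" already present; 6 new (a, d, d, c, d, a)
  "dcaccccacad" → prefix "dcaccccac" already present; 2 new (a, d)
  "aca" → 3 new (a, c, a)
  "dddadacadca" → prefix "dddadacad" already present; 2 new (c, a)
  "dddadacada" → prefix "dddadacada" already present; 0 new (none)
Total nodes = 9 + 2 + 1 + 10 + 6 + 5 + 5 + 8 + 5 + 1 + 6 + 2 + 3 + 2 + 0 = 65

65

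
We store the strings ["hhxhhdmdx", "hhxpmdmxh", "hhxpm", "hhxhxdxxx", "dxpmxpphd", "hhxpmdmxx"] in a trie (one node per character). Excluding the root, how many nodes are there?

Trace insertions, counting only characters that open a new branch:
  "hhxhhdmdx" → 9 new (h, h, x, h, h, d, m, d, x)
  "hhxpmdmxh" → prefix "hhx" already present; 6 new (p, m, d, m, x, h)
  "hhxpm" → prefix "hhxpm" already present; 0 new (none)
  "hhxhxdxxx" → prefix "hhxh" already present; 5 new (x, d, x, x, x)
  "dxpmxpphd" → 9 new (d, x, p, m, x, p, p, h, d)
  "hhxpmdmxx" → prefix "hhxpmdmx" already present; 1 new (x)
Total nodes = 9 + 6 + 0 + 5 + 9 + 1 = 30

30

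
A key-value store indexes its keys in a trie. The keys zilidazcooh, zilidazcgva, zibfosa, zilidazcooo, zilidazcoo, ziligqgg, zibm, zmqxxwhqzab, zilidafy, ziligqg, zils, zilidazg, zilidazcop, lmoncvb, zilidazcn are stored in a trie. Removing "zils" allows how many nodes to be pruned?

Walk "zils" from the leaf back toward the root, removing each node that no remaining word uses.
The suffix "s" (1 node) is used only by "zils"; the node for "zil" still has the child "i", so pruning stops there.
Nodes removed: 1

1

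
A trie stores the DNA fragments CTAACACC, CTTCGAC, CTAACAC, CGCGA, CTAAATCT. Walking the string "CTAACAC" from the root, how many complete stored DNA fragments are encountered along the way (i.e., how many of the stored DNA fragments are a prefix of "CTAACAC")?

Traverse "CTAACAC" character by character; count nodes along the way that are marked as word ends.
Prefixes of the query that are stored words: "CTAACAC"
Count: 1

1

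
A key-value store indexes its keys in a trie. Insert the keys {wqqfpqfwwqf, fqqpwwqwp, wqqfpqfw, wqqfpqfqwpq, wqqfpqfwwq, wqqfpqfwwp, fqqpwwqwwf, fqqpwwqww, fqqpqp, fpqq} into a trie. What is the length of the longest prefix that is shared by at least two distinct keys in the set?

10

The deepest shared node is where two words last agree before diverging.
e.g. "wqqfpqfwwq" and "wqqfpqfwwqf" share the prefix "wqqfpqfwwq" of length 10; no pair shares a longer one.
Longest shared-prefix length: 10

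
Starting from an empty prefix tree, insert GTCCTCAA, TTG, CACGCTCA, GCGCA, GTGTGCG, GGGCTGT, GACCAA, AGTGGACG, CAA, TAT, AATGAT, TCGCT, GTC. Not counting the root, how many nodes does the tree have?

59

Count nodes per top-level branch (shared prefixes stored once):
  'A'-branch (AATGAT, AGTGGACG): 13 nodes
  'C'-branch (CAA, CACGCTCA): 9 nodes
  'G'-branch (GACCAA, GCGCA, GGGCTGT, GTC, GTCCTCAA, GTGTGCG): 28 nodes
  'T'-branch (TAT, TCGCT, TTG): 9 nodes
Sum: 59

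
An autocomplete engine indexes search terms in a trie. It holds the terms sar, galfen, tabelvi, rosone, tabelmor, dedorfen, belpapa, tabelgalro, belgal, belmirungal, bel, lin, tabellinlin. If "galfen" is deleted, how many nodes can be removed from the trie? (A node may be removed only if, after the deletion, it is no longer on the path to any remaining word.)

6

After clearing the end-marker at "galfen", prune upward until reaching a node still needed by another word.
No other word shares any prefix with "galfen", so all 6 of its nodes go.
Nodes removed: 6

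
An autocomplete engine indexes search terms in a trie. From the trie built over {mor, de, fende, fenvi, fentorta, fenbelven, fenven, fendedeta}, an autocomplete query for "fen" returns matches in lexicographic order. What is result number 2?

fende

Words with prefix "fen", in lexicographic order: "fenbelven", "fende", "fendedeta", "fentorta", "fenven", "fenvi"
The 2nd is fende.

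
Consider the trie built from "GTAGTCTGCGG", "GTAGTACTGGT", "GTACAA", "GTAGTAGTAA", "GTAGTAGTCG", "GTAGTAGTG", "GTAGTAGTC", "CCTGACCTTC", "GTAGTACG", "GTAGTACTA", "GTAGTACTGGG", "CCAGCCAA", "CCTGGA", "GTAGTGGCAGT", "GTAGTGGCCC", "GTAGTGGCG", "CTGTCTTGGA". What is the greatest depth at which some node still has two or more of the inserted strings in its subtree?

10

Equivalently: take the maximum, over all pairs, of their longest common prefix length.
"GTAGTACTGGG" and "GTAGTACTGGT" agree on "GTAGTACTGG" (10 characters) before diverging; nothing deeper is shared.
Longest shared-prefix length: 10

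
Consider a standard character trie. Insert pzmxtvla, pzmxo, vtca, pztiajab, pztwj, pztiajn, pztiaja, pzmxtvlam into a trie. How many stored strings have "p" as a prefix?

7

Traverse to the node for "p", then collect every word in that subtree.
Words under "p": pzmxo, pzmxtvla, pzmxtvlam, pztiaja, pztiajab, pztiajn, pztwj
Count: 7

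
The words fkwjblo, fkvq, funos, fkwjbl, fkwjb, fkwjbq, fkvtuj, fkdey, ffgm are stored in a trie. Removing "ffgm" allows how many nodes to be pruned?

3

After clearing the end-marker at "ffgm", prune upward until reaching a node still needed by another word.
The suffix "fgm" (3 nodes) is used only by "ffgm"; the node for "f" still has the child "k", so pruning stops there.
Nodes removed: 3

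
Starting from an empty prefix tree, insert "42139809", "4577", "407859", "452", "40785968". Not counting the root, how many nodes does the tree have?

19

For each word, the new-node count is its length minus the longest prefix already in the trie:
  "42139809" → 8 new (4, 2, 1, 3, 9, 8, 0, 9)
  "4577" → prefix "4" already present; 3 new (5, 7, 7)
  "407859" → prefix "4" already present; 5 new (0, 7, 8, 5, 9)
  "452" → prefix "45" already present; 1 new (2)
  "40785968" → prefix "407859" already present; 2 new (6, 8)
Total nodes = 8 + 3 + 5 + 1 + 2 = 19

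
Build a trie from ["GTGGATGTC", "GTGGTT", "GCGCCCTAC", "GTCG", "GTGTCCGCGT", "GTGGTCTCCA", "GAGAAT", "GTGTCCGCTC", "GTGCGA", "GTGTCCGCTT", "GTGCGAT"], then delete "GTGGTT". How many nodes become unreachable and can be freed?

A node on "GTGGTT"'s path can go only if nothing else ends at it or branches off below it.
The suffix "T" (1 node) is used only by "GTGGTT"; the node for "GTGGT" still has the child "C", so pruning stops there.
Nodes removed: 1

1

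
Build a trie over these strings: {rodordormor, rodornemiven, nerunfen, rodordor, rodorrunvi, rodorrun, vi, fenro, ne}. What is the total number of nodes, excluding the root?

38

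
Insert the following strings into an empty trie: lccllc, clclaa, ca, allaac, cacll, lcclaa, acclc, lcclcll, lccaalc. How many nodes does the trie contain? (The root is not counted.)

For each word, the new-node count is its length minus the longest prefix already in the trie:
  "lccllc" → 6 new (l, c, c, l, l, c)
  "clclaa" → 6 new (c, l, c, l, a, a)
  "ca" → prefix "c" already present; 1 new (a)
  "allaac" → 6 new (a, l, l, a, a, c)
  "cacll" → prefix "ca" already present; 3 new (c, l, l)
  "lcclaa" → prefix "lccl" already present; 2 new (a, a)
  "acclc" → prefix "a" already present; 4 new (c, c, l, c)
  "lcclcll" → prefix "lccl" already present; 3 new (c, l, l)
  "lccaalc" → prefix "lcc" already present; 4 new (a, a, l, c)
Total nodes = 6 + 6 + 1 + 6 + 3 + 2 + 4 + 3 + 4 = 35

35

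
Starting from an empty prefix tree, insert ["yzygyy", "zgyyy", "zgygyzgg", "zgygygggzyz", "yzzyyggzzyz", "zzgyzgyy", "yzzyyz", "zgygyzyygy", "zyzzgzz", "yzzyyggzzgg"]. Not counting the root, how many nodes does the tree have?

For each word, the new-node count is its length minus the longest prefix already in the trie:
  "yzygyy" → 6 new (y, z, y, g, y, y)
  "zgyyy" → 5 new (z, g, y, y, y)
  "zgygyzgg" → prefix "zgy" already present; 5 new (g, y, z, g, g)
  "zgygygggzyz" → prefix "zgygy" already present; 6 new (g, g, g, z, y, z)
  "yzzyyggzzyz" → prefix "yz" already present; 9 new (z, y, y, g, g, z, z, y, z)
  "zzgyzgyy" → prefix "z" already present; 7 new (z, g, y, z, g, y, y)
  "yzzyyz" → prefix "yzzyy" already present; 1 new (z)
  "zgygyzyygy" → prefix "zgygyz" already present; 4 new (y, y, g, y)
  "zyzzgzz" → prefix "z" already present; 6 new (y, z, z, g, z, z)
  "yzzyyggzzgg" → prefix "yzzyyggzz" already present; 2 new (g, g)
Total nodes = 6 + 5 + 5 + 6 + 9 + 7 + 1 + 4 + 6 + 2 = 51

51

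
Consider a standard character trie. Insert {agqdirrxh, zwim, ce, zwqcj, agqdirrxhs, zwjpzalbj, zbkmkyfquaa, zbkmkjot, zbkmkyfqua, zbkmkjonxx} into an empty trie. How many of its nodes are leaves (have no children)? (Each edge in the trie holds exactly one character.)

8

A leaf is a node with no children — equivalently, the end of a word that is not a proper prefix of any other stored word.
Those words: "agqdirrxhs", "ce", "zbkmkjonxx", "zbkmkjot", "zbkmkyfquaa", "zwim", "zwjpzalbj", "zwqcj"
Leaf count: 8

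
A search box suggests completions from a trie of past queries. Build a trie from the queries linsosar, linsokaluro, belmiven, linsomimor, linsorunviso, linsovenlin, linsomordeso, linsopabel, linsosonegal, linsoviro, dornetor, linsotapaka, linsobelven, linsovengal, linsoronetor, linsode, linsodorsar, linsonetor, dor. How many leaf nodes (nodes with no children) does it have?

A leaf is a node with no children — equivalently, the end of a word that is not a proper prefix of any other stored word.
Those words: "belmiven", "dornetor", "linsobelven", "linsode", "linsodorsar", "linsokaluro", "linsomimor", "linsomordeso", "linsonetor", "linsopabel", "linsoronetor", "linsorunviso", "linsosar", "linsosonegal", "linsotapaka", "linsovengal", "linsovenlin", "linsoviro"
Leaf count: 18

18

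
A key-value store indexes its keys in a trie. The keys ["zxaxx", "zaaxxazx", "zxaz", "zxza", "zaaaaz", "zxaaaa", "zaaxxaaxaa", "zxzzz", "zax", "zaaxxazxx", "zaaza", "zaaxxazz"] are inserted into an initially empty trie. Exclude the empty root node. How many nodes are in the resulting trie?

Trie structure (* marks end of a word):
(root)
└─ z
   ├─ a
   │  ├─ a
   │  │  ├─ a
   │  │  │  └─ a
   │  │  │     └─ z *
   │  │  ├─ x
   │  │  │  └─ x
   │  │  │     └─ a
   │  │  │        ├─ a
   │  │  │        │  └─ x
   │  │  │        │     └─ a
   │  │  │        │        └─ a *
   │  │  │        └─ z
   │  │  │           ├─ x *
   │  │  │           │  └─ x *
   │  │  │           └─ z *
   │  │  └─ z
   │  │     └─ a *
   │  └─ x *
   └─ x
      ├─ a
      │  ├─ a
      │  │  └─ a
      │  │     └─ a *
      │  ├─ x
      │  │  └─ x *
      │  └─ z *
      └─ z
         ├─ a *
         └─ z
            └─ z *
Counting every labelled node above: 32.

32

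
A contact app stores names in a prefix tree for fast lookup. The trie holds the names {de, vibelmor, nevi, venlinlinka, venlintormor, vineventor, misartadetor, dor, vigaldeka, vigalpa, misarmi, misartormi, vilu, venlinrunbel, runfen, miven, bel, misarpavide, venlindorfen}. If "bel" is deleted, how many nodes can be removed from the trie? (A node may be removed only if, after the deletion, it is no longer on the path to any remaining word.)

Walk "bel" from the leaf back toward the root, removing each node that no remaining word uses.
No other word shares any prefix with "bel", so all 3 of its nodes go.
Nodes removed: 3

3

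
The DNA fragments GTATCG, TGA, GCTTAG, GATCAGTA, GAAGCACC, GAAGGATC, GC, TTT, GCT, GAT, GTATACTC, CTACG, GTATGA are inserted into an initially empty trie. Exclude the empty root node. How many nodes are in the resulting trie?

44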